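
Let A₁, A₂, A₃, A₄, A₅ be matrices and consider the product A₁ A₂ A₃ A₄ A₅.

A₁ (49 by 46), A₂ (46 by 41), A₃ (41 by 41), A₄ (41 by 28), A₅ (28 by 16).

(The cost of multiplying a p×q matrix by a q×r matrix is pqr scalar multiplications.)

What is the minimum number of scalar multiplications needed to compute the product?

111504

Adjacent pairs: A₁A₂ = 49·46·41 = 92414; A₂A₃ = 46·41·41 = 77326; A₃A₄ = 41·41·28 = 47068; A₄A₅ = 41·28·16 = 18368.
Length 3: A₁..A₃: k=1: 0+77326+49·46·41=169740; k=2: 92414+0+49·41·41=174783 → min 169740 | A₂..A₄: k=2: 0+47068+46·41·28=99876; k=3: 77326+0+46·41·28=130134 → min 99876 | A₃..A₅: k=3: 0+18368+41·41·16=45264; k=4: 47068+0+41·28·16=65436 → min 45264.
Length 4: A₁..A₄: k=1: 0+99876+49·46·28=162988; k=2: 92414+47068+49·41·28=195734; k=3: 169740+0+49·41·28=225992 → min 162988 | A₂..A₅: k=2: 0+45264+46·41·16=75440; k=3: 77326+18368+46·41·16=125870; k=4: 99876+0+46·28·16=120484 → min 75440.
Length 5: A₁..A₅: k=1: 0+75440+49·46·16=111504; k=2: 92414+45264+49·41·16=169822; k=3: 169740+18368+49·41·16=220252; k=4: 162988+0+49·28·16=184940 → min 111504.
Optimal order: (A₁ (A₂ (A₃ (A₄ A₅)))) with cost 111504.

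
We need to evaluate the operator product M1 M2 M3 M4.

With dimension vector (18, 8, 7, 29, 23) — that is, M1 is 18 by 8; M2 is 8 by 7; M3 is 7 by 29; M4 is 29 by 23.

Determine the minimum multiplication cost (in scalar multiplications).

Adjacent pairs: M1M2 = 18·8·7 = 1008; M2M3 = 8·7·29 = 1624; M3M4 = 7·29·23 = 4669.
Length 3: M1..M3: k=1: 0+1624+18·8·29=5800; k=2: 1008+0+18·7·29=4662 → min 4662 | M2..M4: k=2: 0+4669+8·7·23=5957; k=3: 1624+0+8·29·23=6960 → min 5957.
Length 4: M1..M4: k=1: 0+5957+18·8·23=9269; k=2: 1008+4669+18·7·23=8575; k=3: 4662+0+18·29·23=16668 → min 8575.
Optimal order: ((M1 M2) (M3 M4)) with cost 8575.

8575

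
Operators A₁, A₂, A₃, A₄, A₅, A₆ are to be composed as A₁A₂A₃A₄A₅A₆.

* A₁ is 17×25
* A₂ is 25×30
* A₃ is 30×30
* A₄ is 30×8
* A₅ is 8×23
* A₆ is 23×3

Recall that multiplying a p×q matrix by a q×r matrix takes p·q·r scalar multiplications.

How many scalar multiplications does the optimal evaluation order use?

Adjacent pairs: A₁A₂ = 17·25·30 = 12750; A₂A₃ = 25·30·30 = 22500; A₃A₄ = 30·30·8 = 7200; A₄A₅ = 30·8·23 = 5520; A₅A₆ = 8·23·3 = 552.
Length 3: A₁..A₃: k=1: 0+22500+17·25·30=35250; k=2: 12750+0+17·30·30=28050 → min 28050 | A₂..A₄: k=2: 0+7200+25·30·8=13200; k=3: 22500+0+25·30·8=28500 → min 13200 | A₃..A₅: k=3: 0+5520+30·30·23=26220; k=4: 7200+0+30·8·23=12720 → min 12720 | A₄..A₆: k=4: 0+552+30·8·3=1272; k=5: 5520+0+30·23·3=7590 → min 1272.
Length 4: A₁..A₄: k=1: 0+13200+17·25·8=16600; k=2: 12750+7200+17·30·8=24030; k=3: 28050+0+17·30·8=32130 → min 16600 | A₂..A₅: k=2: 0+12720+25·30·23=29970; k=3: 22500+5520+25·30·23=45270; k=4: 13200+0+25·8·23=17800 → min 17800 | A₃..A₆: k=3: 0+1272+30·30·3=3972; k=4: 7200+552+30·8·3=8472; k=5: 12720+0+30·23·3=14790 → min 3972.
Length 5: A₁..A₅: k=1: 0+17800+17·25·23=27575; k=2: 12750+12720+17·30·23=37200; k=3: 28050+5520+17·30·23=45300; k=4: 16600+0+17·8·23=19728 → min 19728 | A₂..A₆: k=2: 0+3972+25·30·3=6222; k=3: 22500+1272+25·30·3=26022; k=4: 13200+552+25·8·3=14352; k=5: 17800+0+25·23·3=19525 → min 6222.
Length 6: A₁..A₆: k=1: 0+6222+17·25·3=7497; k=2: 12750+3972+17·30·3=18252; k=3: 28050+1272+17·30·3=30852; k=4: 16600+552+17·8·3=17560; k=5: 19728+0+17·23·3=20901 → min 7497.
Optimal order: (A₁(A₂(A₃(A₄(A₅A₆))))) with cost 7497.

7497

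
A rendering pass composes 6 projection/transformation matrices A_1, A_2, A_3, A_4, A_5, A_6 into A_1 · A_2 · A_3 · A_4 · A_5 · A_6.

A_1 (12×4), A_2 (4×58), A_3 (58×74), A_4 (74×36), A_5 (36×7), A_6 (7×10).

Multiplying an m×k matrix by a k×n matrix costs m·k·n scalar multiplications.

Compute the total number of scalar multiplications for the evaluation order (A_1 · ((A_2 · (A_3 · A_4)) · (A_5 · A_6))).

(A_3 · A_4): 58×74 by 74×36 → 58×36, cost 58·74·36 = 154512
(A_2 · (A_3 · A_4)): 4×58 by 58×36 → 4×36, cost 4·58·36 = 8352; cumulative 162864
(A_5 · A_6): 36×7 by 7×10 → 36×10, cost 36·7·10 = 2520
((A_2 · (A_3 · A_4)) · (A_5 · A_6)): 4×36 by 36×10 → 4×10, cost 4·36·10 = 1440; cumulative 166824
(A_1 · ((A_2 · (A_3 · A_4)) · (A_5 · A_6))): 12×4 by 4×10 → 12×10, cost 12·4·10 = 480; cumulative 167304
Total: 167304 scalar multiplications.

167304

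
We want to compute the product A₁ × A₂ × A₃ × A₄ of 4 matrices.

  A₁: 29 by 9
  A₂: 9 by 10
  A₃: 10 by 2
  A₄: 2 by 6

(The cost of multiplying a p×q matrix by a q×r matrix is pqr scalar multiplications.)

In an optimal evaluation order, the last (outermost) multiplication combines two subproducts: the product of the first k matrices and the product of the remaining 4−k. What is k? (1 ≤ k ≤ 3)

3

Adjacent pairs: A₁A₂ = 29·9·10 = 2610; A₂A₃ = 9·10·2 = 180; A₃A₄ = 10·2·6 = 120.
Length 3: A₁..A₃: k=1: 0+180+29·9·2=702; k=2: 2610+0+29·10·2=3190 → min 702 | A₂..A₄: k=2: 0+120+9·10·6=660; k=3: 180+0+9·2·6=288 → min 288.
Top-level splits: k=1: (A₁..A₁)·(A₂..A₄) → 0+288+29·9·6 = 1854; k=2: (A₁..A₂)·(A₃..A₄) → 2610+120+29·10·6 = 4470; k=3: (A₁..A₃)·(A₄..A₄) → 702+0+29·2·6 = 1050.
Best split is after A₃, i.e. k = 3.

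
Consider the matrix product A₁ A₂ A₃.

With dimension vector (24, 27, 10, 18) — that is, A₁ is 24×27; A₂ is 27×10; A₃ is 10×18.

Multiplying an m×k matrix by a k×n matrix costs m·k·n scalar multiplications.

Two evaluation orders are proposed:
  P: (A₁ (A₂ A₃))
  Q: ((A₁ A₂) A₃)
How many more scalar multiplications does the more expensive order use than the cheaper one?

5724

Order P = (A₁ (A₂ A₃)): (A₂ A₃): 27×10 by 10×18 → 27×18, cost 27·10·18 = 4860; (A₁ (A₂ A₃)): 24×27 by 27×18 → 24×18, cost 24·27·18 = 11664; cumulative 16524. Total 16524.
Order Q = ((A₁ A₂) A₃): (A₁ A₂): 24×27 by 27×10 → 24×10, cost 24·27·10 = 6480; ((A₁ A₂) A₃): 24×10 by 10×18 → 24×18, cost 24·10·18 = 4320; cumulative 10800. Total 10800.
Difference: |16524 − 10800| = 5724.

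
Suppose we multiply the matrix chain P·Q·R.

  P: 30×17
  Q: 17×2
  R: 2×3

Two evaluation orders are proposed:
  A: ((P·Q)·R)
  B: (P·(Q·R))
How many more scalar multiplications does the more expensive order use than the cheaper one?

Order A = ((P·Q)·R): (P·Q): 30×17 by 17×2 → 30×2, cost 30·17·2 = 1020; ((P·Q)·R): 30×2 by 2×3 → 30×3, cost 30·2·3 = 180; cumulative 1200. Total 1200.
Order B = (P·(Q·R)): (Q·R): 17×2 by 2×3 → 17×3, cost 17·2·3 = 102; (P·(Q·R)): 30×17 by 17×3 → 30×3, cost 30·17·3 = 1530; cumulative 1632. Total 1632.
Difference: |1200 − 1632| = 432.

432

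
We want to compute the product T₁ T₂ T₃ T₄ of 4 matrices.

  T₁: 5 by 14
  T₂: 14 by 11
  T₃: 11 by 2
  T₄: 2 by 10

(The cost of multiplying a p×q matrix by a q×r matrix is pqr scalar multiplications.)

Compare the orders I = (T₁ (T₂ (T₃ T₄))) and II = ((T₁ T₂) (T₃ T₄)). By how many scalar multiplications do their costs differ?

Order I = (T₁ (T₂ (T₃ T₄))): (T₃ T₄): 11×2 by 2×10 → 11×10, cost 11·2·10 = 220; (T₂ (T₃ T₄)): 14×11 by 11×10 → 14×10, cost 14·11·10 = 1540; cumulative 1760; (T₁ (T₂ (T₃ T₄))): 5×14 by 14×10 → 5×10, cost 5·14·10 = 700; cumulative 2460. Total 2460.
Order II = ((T₁ T₂) (T₃ T₄)): (T₁ T₂): 5×14 by 14×11 → 5×11, cost 5·14·11 = 770; (T₃ T₄): 11×2 by 2×10 → 11×10, cost 11·2·10 = 220; ((T₁ T₂) (T₃ T₄)): 5×11 by 11×10 → 5×10, cost 5·11·10 = 550; cumulative 1540. Total 1540.
Difference: |2460 − 1540| = 920.

920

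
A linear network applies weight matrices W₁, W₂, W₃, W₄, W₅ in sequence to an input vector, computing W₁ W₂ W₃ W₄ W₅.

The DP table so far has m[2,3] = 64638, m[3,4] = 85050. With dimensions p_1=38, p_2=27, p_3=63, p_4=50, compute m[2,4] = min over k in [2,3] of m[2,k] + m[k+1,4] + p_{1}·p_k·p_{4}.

136350

m[2,4] = min over k∈[2,3] of m[2,k]+m[k+1,4]+p_{1}·p_k·p_{4}.
k=2: 0 + 85050 + 38·27·50 = 136350; k=3: 64638 + 0 + 38·63·50 = 184338.
Minimum: 136350 at k=2.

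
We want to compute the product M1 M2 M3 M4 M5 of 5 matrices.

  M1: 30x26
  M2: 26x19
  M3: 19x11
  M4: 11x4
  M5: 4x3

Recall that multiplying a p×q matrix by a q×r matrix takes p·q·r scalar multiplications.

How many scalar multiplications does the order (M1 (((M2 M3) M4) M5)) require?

(M2 M3): 26×19 by 19×11 → 26×11, cost 26·19·11 = 5434
((M2 M3) M4): 26×11 by 11×4 → 26×4, cost 26·11·4 = 1144; cumulative 6578
(((M2 M3) M4) M5): 26×4 by 4×3 → 26×3, cost 26·4·3 = 312; cumulative 6890
(M1 (((M2 M3) M4) M5)): 30×26 by 26×3 → 30×3, cost 30·26·3 = 2340; cumulative 9230
Total: 9230 scalar multiplications.

9230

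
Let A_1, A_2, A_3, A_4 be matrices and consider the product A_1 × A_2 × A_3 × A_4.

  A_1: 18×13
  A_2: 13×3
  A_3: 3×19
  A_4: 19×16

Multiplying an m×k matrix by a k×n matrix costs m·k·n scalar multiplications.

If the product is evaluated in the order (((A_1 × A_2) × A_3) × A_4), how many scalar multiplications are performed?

7200

(A_1 × A_2): 18×13 by 13×3 → 18×3, cost 18·13·3 = 702
((A_1 × A_2) × A_3): 18×3 by 3×19 → 18×19, cost 18·3·19 = 1026; cumulative 1728
(((A_1 × A_2) × A_3) × A_4): 18×19 by 19×16 → 18×16, cost 18·19·16 = 5472; cumulative 7200
Total: 7200 scalar multiplications.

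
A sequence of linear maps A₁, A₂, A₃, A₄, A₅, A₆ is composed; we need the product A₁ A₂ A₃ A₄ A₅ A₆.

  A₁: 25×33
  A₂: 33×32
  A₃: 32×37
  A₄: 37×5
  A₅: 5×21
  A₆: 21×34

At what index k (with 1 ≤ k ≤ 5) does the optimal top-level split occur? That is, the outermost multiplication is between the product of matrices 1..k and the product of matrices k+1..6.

Adjacent pairs: A₁A₂ = 25·33·32 = 26400; A₂A₃ = 33·32·37 = 39072; A₃A₄ = 32·37·5 = 5920; A₄A₅ = 37·5·21 = 3885; A₅A₆ = 5·21·34 = 3570.
Length 3: A₁..A₃: k=1: 0+39072+25·33·37=69597; k=2: 26400+0+25·32·37=56000 → min 56000 | A₂..A₄: k=2: 0+5920+33·32·5=11200; k=3: 39072+0+33·37·5=45177 → min 11200 | A₃..A₅: k=3: 0+3885+32·37·21=28749; k=4: 5920+0+32·5·21=9280 → min 9280 | A₄..A₆: k=4: 0+3570+37·5·34=9860; k=5: 3885+0+37·21·34=30303 → min 9860.
Length 4: A₁..A₄: k=1: 0+11200+25·33·5=15325; k=2: 26400+5920+25·32·5=36320; k=3: 56000+0+25·37·5=60625 → min 15325 | A₂..A₅: k=2: 0+9280+33·32·21=31456; k=3: 39072+3885+33·37·21=68598; k=4: 11200+0+33·5·21=14665 → min 14665 | A₃..A₆: k=3: 0+9860+32·37·34=50116; k=4: 5920+3570+32·5·34=14930; k=5: 9280+0+32·21·34=32128 → min 14930.
Length 5: A₁..A₅: k=1: 0+14665+25·33·21=31990; k=2: 26400+9280+25·32·21=52480; k=3: 56000+3885+25·37·21=79310; k=4: 15325+0+25·5·21=17950 → min 17950 | A₂..A₆: k=2: 0+14930+33·32·34=50834; k=3: 39072+9860+33·37·34=90446; k=4: 11200+3570+33·5·34=20380; k=5: 14665+0+33·21·34=38227 → min 20380.
Top-level splits: k=1: (A₁..A₁)·(A₂..A₆) → 0+20380+25·33·34 = 48430; k=2: (A₁..A₂)·(A₃..A₆) → 26400+14930+25·32·34 = 68530; k=3: (A₁..A₃)·(A₄..A₆) → 56000+9860+25·37·34 = 97310; k=4: (A₁..A₄)·(A₅..A₆) → 15325+3570+25·5·34 = 23145; k=5: (A₁..A₅)·(A₆..A₆) → 17950+0+25·21·34 = 35800.
Best split is after A₄, i.e. k = 4.

4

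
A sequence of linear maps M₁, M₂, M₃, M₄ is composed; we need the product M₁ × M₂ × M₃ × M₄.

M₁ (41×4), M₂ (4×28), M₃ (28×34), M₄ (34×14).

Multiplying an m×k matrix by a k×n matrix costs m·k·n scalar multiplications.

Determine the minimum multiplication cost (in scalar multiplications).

Adjacent pairs: M₁M₂ = 41·4·28 = 4592; M₂M₃ = 4·28·34 = 3808; M₃M₄ = 28·34·14 = 13328.
Length 3: M₁..M₃: k=1: 0+3808+41·4·34=9384; k=2: 4592+0+41·28·34=43624 → min 9384 | M₂..M₄: k=2: 0+13328+4·28·14=14896; k=3: 3808+0+4·34·14=5712 → min 5712.
Length 4: M₁..M₄: k=1: 0+5712+41·4·14=8008; k=2: 4592+13328+41·28·14=33992; k=3: 9384+0+41·34·14=28900 → min 8008.
Optimal order: (M₁ × ((M₂ × M₃) × M₄)) with cost 8008.

8008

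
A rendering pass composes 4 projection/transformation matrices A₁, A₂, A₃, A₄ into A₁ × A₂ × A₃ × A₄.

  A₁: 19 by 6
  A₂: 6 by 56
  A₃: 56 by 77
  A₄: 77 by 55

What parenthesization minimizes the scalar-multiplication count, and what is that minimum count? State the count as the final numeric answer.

57552

Adjacent pairs: A₁A₂ = 19·6·56 = 6384; A₂A₃ = 6·56·77 = 25872; A₃A₄ = 56·77·55 = 237160.
Length 3: A₁..A₃: k=1: 0+25872+19·6·77=34650; k=2: 6384+0+19·56·77=88312 → min 34650 | A₂..A₄: k=2: 0+237160+6·56·55=255640; k=3: 25872+0+6·77·55=51282 → min 51282.
Length 4: A₁..A₄: k=1: 0+51282+19·6·55=57552; k=2: 6384+237160+19·56·55=302064; k=3: 34650+0+19·77·55=115115 → min 57552.
Optimal parenthesization: (A₁ × ((A₂ × A₃) × A₄)) with cost 57552.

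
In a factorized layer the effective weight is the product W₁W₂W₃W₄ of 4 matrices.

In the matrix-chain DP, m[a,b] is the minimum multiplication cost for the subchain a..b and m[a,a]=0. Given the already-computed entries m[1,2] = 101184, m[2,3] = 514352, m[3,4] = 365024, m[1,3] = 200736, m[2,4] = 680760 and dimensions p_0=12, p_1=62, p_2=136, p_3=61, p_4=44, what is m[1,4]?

m[1,4] = min over k∈[1,3] of m[1,k]+m[k+1,4]+p_{0}·p_k·p_{4}.
k=1: 0 + 680760 + 12·62·44 = 713496; k=2: 101184 + 365024 + 12·136·44 = 538016; k=3: 200736 + 0 + 12·61·44 = 232944.
Minimum: 232944 at k=3.

232944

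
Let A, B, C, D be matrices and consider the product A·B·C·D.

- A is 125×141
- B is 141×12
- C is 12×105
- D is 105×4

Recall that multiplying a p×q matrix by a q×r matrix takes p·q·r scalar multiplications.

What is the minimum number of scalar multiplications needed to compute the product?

Adjacent pairs: AB = 125·141·12 = 211500; BC = 141·12·105 = 177660; CD = 12·105·4 = 5040.
Length 3: A..C: k=1: 0+177660+125·141·105=2028285; k=2: 211500+0+125·12·105=369000 → min 369000 | B..D: k=2: 0+5040+141·12·4=11808; k=3: 177660+0+141·105·4=236880 → min 11808.
Length 4: A..D: k=1: 0+11808+125·141·4=82308; k=2: 211500+5040+125·12·4=222540; k=3: 369000+0+125·105·4=421500 → min 82308.
Optimal order: (A·(B·(C·D))) with cost 82308.

82308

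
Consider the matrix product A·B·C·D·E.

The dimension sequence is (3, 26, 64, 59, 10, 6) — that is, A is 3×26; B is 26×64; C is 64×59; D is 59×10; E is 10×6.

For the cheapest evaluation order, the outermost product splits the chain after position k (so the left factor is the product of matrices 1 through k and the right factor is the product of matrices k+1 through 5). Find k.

4

Adjacent pairs: AB = 3·26·64 = 4992; BC = 26·64·59 = 98176; CD = 64·59·10 = 37760; DE = 59·10·6 = 3540.
Length 3: A..C: k=1: 0+98176+3·26·59=102778; k=2: 4992+0+3·64·59=16320 → min 16320 | B..D: k=2: 0+37760+26·64·10=54400; k=3: 98176+0+26·59·10=113516 → min 54400 | C..E: k=3: 0+3540+64·59·6=26196; k=4: 37760+0+64·10·6=41600 → min 26196.
Length 4: A..D: k=1: 0+54400+3·26·10=55180; k=2: 4992+37760+3·64·10=44672; k=3: 16320+0+3·59·10=18090 → min 18090 | B..E: k=2: 0+26196+26·64·6=36180; k=3: 98176+3540+26·59·6=110920; k=4: 54400+0+26·10·6=55960 → min 36180.
Top-level splits: k=1: (A..A)·(B..E) → 0+36180+3·26·6 = 36648; k=2: (A..B)·(C..E) → 4992+26196+3·64·6 = 32340; k=3: (A..C)·(D..E) → 16320+3540+3·59·6 = 20922; k=4: (A..D)·(E..E) → 18090+0+3·10·6 = 18270.
Best split is after D, i.e. k = 4.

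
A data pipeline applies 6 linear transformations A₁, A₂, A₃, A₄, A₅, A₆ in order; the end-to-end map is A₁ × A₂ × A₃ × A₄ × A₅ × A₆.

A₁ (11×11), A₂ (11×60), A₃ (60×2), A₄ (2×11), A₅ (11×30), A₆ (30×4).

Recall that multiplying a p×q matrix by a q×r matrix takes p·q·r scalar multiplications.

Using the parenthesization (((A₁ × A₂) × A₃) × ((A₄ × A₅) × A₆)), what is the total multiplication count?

9568

(A₁ × A₂): 11×11 by 11×60 → 11×60, cost 11·11·60 = 7260
((A₁ × A₂) × A₃): 11×60 by 60×2 → 11×2, cost 11·60·2 = 1320; cumulative 8580
(A₄ × A₅): 2×11 by 11×30 → 2×30, cost 2·11·30 = 660
((A₄ × A₅) × A₆): 2×30 by 30×4 → 2×4, cost 2·30·4 = 240; cumulative 900
(((A₁ × A₂) × A₃) × ((A₄ × A₅) × A₆)): 11×2 by 2×4 → 11×4, cost 11·2·4 = 88; cumulative 9568
Total: 9568 scalar multiplications.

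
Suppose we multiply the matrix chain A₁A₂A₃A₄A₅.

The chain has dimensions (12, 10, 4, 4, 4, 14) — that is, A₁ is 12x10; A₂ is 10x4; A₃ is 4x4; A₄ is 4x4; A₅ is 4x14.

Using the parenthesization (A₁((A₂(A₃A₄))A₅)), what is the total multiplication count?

2464

(A₃A₄): 4×4 by 4×4 → 4×4, cost 4·4·4 = 64
(A₂(A₃A₄)): 10×4 by 4×4 → 10×4, cost 10·4·4 = 160; cumulative 224
((A₂(A₃A₄))A₅): 10×4 by 4×14 → 10×14, cost 10·4·14 = 560; cumulative 784
(A₁((A₂(A₃A₄))A₅)): 12×10 by 10×14 → 12×14, cost 12·10·14 = 1680; cumulative 2464
Total: 2464 scalar multiplications.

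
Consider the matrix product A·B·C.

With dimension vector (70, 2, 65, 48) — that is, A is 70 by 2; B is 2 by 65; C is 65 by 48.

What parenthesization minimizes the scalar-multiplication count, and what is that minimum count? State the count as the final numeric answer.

12960

(A·(B·C)): cost 12960.
((A·B)·C): cost 227500.
Optimal: (A·(B·C)) with cost 12960.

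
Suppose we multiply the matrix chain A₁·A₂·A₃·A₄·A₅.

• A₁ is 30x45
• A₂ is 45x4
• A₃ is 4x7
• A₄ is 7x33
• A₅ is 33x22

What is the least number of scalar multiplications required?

11868

Adjacent pairs: A₁A₂ = 30·45·4 = 5400; A₂A₃ = 45·4·7 = 1260; A₃A₄ = 4·7·33 = 924; A₄A₅ = 7·33·22 = 5082.
Length 3: A₁..A₃: k=1: 0+1260+30·45·7=10710; k=2: 5400+0+30·4·7=6240 → min 6240 | A₂..A₄: k=2: 0+924+45·4·33=6864; k=3: 1260+0+45·7·33=11655 → min 6864 | A₃..A₅: k=3: 0+5082+4·7·22=5698; k=4: 924+0+4·33·22=3828 → min 3828.
Length 4: A₁..A₄: k=1: 0+6864+30·45·33=51414; k=2: 5400+924+30·4·33=10284; k=3: 6240+0+30·7·33=13170 → min 10284 | A₂..A₅: k=2: 0+3828+45·4·22=7788; k=3: 1260+5082+45·7·22=13272; k=4: 6864+0+45·33·22=39534 → min 7788.
Length 5: A₁..A₅: k=1: 0+7788+30·45·22=37488; k=2: 5400+3828+30·4·22=11868; k=3: 6240+5082+30·7·22=15942; k=4: 10284+0+30·33·22=32064 → min 11868.
Optimal order: ((A₁·A₂)·((A₃·A₄)·A₅)) with cost 11868.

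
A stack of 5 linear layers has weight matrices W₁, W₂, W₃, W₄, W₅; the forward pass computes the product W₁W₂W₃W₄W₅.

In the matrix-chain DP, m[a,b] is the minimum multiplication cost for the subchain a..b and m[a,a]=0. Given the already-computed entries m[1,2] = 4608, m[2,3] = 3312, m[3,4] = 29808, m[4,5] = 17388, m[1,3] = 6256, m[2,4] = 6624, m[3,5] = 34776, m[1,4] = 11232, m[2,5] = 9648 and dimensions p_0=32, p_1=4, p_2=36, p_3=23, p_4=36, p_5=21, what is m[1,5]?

12336

m[1,5] = min over k∈[1,4] of m[1,k]+m[k+1,5]+p_{0}·p_k·p_{5}.
k=1: 0 + 9648 + 32·4·21 = 12336; k=2: 4608 + 34776 + 32·36·21 = 63576; k=3: 6256 + 17388 + 32·23·21 = 39100; k=4: 11232 + 0 + 32·36·21 = 35424.
Minimum: 12336 at k=1.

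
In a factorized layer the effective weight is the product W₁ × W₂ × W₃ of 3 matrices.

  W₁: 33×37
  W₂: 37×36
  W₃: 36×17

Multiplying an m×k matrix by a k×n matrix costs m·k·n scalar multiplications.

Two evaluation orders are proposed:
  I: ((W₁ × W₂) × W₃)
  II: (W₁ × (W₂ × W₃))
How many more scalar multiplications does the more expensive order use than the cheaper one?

Order I = ((W₁ × W₂) × W₃): (W₁ × W₂): 33×37 by 37×36 → 33×36, cost 33·37·36 = 43956; ((W₁ × W₂) × W₃): 33×36 by 36×17 → 33×17, cost 33·36·17 = 20196; cumulative 64152. Total 64152.
Order II = (W₁ × (W₂ × W₃)): (W₂ × W₃): 37×36 by 36×17 → 37×17, cost 37·36·17 = 22644; (W₁ × (W₂ × W₃)): 33×37 by 37×17 → 33×17, cost 33·37·17 = 20757; cumulative 43401. Total 43401.
Difference: |64152 − 43401| = 20751.

20751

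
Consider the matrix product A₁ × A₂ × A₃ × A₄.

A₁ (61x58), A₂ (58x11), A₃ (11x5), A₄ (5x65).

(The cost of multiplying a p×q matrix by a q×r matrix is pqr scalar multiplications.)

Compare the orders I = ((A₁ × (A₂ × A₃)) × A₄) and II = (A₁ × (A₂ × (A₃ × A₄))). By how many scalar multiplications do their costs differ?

234310

Order I = ((A₁ × (A₂ × A₃)) × A₄): (A₂ × A₃): 58×11 by 11×5 → 58×5, cost 58·11·5 = 3190; (A₁ × (A₂ × A₃)): 61×58 by 58×5 → 61×5, cost 61·58·5 = 17690; cumulative 20880; ((A₁ × (A₂ × A₃)) × A₄): 61×5 by 5×65 → 61×65, cost 61·5·65 = 19825; cumulative 40705. Total 40705.
Order II = (A₁ × (A₂ × (A₃ × A₄))): (A₃ × A₄): 11×5 by 5×65 → 11×65, cost 11·5·65 = 3575; (A₂ × (A₃ × A₄)): 58×11 by 11×65 → 58×65, cost 58·11·65 = 41470; cumulative 45045; (A₁ × (A₂ × (A₃ × A₄))): 61×58 by 58×65 → 61×65, cost 61·58·65 = 229970; cumulative 275015. Total 275015.
Difference: |40705 − 275015| = 234310.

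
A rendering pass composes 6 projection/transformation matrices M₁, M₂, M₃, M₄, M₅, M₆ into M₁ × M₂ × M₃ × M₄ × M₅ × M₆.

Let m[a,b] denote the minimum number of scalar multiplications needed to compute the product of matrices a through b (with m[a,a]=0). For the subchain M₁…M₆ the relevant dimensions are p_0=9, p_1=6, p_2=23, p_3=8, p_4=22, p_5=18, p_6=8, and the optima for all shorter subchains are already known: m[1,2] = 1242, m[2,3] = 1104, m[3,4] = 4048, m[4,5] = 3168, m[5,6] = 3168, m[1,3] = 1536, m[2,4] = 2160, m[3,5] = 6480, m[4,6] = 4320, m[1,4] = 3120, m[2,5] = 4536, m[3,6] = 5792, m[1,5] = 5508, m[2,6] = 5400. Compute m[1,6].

m[1,6] = min over k∈[1,5] of m[1,k]+m[k+1,6]+p_{0}·p_k·p_{6}.
k=1: 0 + 5400 + 9·6·8 = 5832; k=2: 1242 + 5792 + 9·23·8 = 8690; k=3: 1536 + 4320 + 9·8·8 = 6432; k=4: 3120 + 3168 + 9·22·8 = 7872; k=5: 5508 + 0 + 9·18·8 = 6804.
Minimum: 5832 at k=1.

5832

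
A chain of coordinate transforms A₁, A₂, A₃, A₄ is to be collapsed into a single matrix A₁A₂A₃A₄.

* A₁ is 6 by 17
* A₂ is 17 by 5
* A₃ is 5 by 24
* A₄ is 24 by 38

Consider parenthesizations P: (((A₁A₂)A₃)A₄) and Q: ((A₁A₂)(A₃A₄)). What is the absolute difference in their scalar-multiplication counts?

Order P = (((A₁A₂)A₃)A₄): (A₁A₂): 6×17 by 17×5 → 6×5, cost 6·17·5 = 510; ((A₁A₂)A₃): 6×5 by 5×24 → 6×24, cost 6·5·24 = 720; cumulative 1230; (((A₁A₂)A₃)A₄): 6×24 by 24×38 → 6×38, cost 6·24·38 = 5472; cumulative 6702. Total 6702.
Order Q = ((A₁A₂)(A₃A₄)): (A₁A₂): 6×17 by 17×5 → 6×5, cost 6·17·5 = 510; (A₃A₄): 5×24 by 24×38 → 5×38, cost 5·24·38 = 4560; ((A₁A₂)(A₃A₄)): 6×5 by 5×38 → 6×38, cost 6·5·38 = 1140; cumulative 6210. Total 6210.
Difference: |6702 − 6210| = 492.

492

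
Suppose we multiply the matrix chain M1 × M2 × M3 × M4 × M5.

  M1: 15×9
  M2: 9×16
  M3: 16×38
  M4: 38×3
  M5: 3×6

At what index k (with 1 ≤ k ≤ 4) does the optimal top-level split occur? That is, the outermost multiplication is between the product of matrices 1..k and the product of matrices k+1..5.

4

Adjacent pairs: M1M2 = 15·9·16 = 2160; M2M3 = 9·16·38 = 5472; M3M4 = 16·38·3 = 1824; M4M5 = 38·3·6 = 684.
Length 3: M1..M3: k=1: 0+5472+15·9·38=10602; k=2: 2160+0+15·16·38=11280 → min 10602 | M2..M4: k=2: 0+1824+9·16·3=2256; k=3: 5472+0+9·38·3=6498 → min 2256 | M3..M5: k=3: 0+684+16·38·6=4332; k=4: 1824+0+16·3·6=2112 → min 2112.
Length 4: M1..M4: k=1: 0+2256+15·9·3=2661; k=2: 2160+1824+15·16·3=4704; k=3: 10602+0+15·38·3=12312 → min 2661 | M2..M5: k=2: 0+2112+9·16·6=2976; k=3: 5472+684+9·38·6=8208; k=4: 2256+0+9·3·6=2418 → min 2418.
Top-level splits: k=1: (M1..M1)·(M2..M5) → 0+2418+15·9·6 = 3228; k=2: (M1..M2)·(M3..M5) → 2160+2112+15·16·6 = 5712; k=3: (M1..M3)·(M4..M5) → 10602+684+15·38·6 = 14706; k=4: (M1..M4)·(M5..M5) → 2661+0+15·3·6 = 2931.
Best split is after M4, i.e. k = 4.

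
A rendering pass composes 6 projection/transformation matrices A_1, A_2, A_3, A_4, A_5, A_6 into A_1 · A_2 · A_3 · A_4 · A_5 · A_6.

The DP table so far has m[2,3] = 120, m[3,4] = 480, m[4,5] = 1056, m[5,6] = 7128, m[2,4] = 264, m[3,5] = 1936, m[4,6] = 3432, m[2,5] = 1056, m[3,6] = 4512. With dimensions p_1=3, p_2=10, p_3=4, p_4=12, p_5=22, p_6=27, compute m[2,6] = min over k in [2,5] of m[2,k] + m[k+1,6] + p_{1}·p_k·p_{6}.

m[2,6] = min over k∈[2,5] of m[2,k]+m[k+1,6]+p_{1}·p_k·p_{6}.
k=2: 0 + 4512 + 3·10·27 = 5322; k=3: 120 + 3432 + 3·4·27 = 3876; k=4: 264 + 7128 + 3·12·27 = 8364; k=5: 1056 + 0 + 3·22·27 = 2838.
Minimum: 2838 at k=5.

2838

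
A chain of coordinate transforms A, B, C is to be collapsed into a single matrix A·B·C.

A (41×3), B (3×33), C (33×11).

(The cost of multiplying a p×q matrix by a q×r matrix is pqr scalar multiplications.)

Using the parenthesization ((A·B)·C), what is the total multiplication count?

18942

(A·B): 41×3 by 3×33 → 41×33, cost 41·3·33 = 4059
((A·B)·C): 41×33 by 33×11 → 41×11, cost 41·33·11 = 14883; cumulative 18942
Total: 18942 scalar multiplications.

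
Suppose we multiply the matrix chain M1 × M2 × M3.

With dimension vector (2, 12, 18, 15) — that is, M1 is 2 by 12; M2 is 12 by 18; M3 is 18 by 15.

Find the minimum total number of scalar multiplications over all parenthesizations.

Order (M1 × (M2 × M3)): (M2 × M3): 12×18 by 18×15 → 12×15, cost 12·18·15 = 3240; (M1 × (M2 × M3)): 2×12 by 12×15 → 2×15, cost 2·12·15 = 360; cumulative 3600. Total 3600.
Order ((M1 × M2) × M3): (M1 × M2): 2×12 by 12×18 → 2×18, cost 2·12·18 = 432; ((M1 × M2) × M3): 2×18 by 18×15 → 2×15, cost 2·18·15 = 540; cumulative 972. Total 972.
Minimum: 972.

972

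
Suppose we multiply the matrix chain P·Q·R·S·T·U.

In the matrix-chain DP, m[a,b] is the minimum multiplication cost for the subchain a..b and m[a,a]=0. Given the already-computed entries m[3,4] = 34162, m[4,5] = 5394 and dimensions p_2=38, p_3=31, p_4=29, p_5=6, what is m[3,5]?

m[3,5] = min over k∈[3,4] of m[3,k]+m[k+1,5]+p_{2}·p_k·p_{5}.
k=3: 0 + 5394 + 38·31·6 = 12462; k=4: 34162 + 0 + 38·29·6 = 40774.
Minimum: 12462 at k=3.

12462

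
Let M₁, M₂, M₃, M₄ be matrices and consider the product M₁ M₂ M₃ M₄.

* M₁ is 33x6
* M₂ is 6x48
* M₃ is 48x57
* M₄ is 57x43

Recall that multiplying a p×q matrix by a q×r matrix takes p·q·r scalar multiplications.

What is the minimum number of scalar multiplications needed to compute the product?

Adjacent pairs: M₁M₂ = 33·6·48 = 9504; M₂M₃ = 6·48·57 = 16416; M₃M₄ = 48·57·43 = 117648.
Length 3: M₁..M₃: k=1: 0+16416+33·6·57=27702; k=2: 9504+0+33·48·57=99792 → min 27702 | M₂..M₄: k=2: 0+117648+6·48·43=130032; k=3: 16416+0+6·57·43=31122 → min 31122.
Length 4: M₁..M₄: k=1: 0+31122+33·6·43=39636; k=2: 9504+117648+33·48·43=195264; k=3: 27702+0+33·57·43=108585 → min 39636.
Optimal order: (M₁ ((M₂ M₃) M₄)) with cost 39636.

39636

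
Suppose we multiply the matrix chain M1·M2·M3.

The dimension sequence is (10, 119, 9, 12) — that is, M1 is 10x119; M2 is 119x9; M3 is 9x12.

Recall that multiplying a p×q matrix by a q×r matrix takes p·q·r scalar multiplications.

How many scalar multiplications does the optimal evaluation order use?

11790

Order (M1·(M2·M3)): (M2·M3): 119×9 by 9×12 → 119×12, cost 119·9·12 = 12852; (M1·(M2·M3)): 10×119 by 119×12 → 10×12, cost 10·119·12 = 14280; cumulative 27132. Total 27132.
Order ((M1·M2)·M3): (M1·M2): 10×119 by 119×9 → 10×9, cost 10·119·9 = 10710; ((M1·M2)·M3): 10×9 by 9×12 → 10×12, cost 10·9·12 = 1080; cumulative 11790. Total 11790.
Minimum: 11790.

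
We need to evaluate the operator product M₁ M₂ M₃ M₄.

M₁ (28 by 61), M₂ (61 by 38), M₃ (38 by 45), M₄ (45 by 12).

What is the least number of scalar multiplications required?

68832

Adjacent pairs: M₁M₂ = 28·61·38 = 64904; M₂M₃ = 61·38·45 = 104310; M₃M₄ = 38·45·12 = 20520.
Length 3: M₁..M₃: k=1: 0+104310+28·61·45=181170; k=2: 64904+0+28·38·45=112784 → min 112784 | M₂..M₄: k=2: 0+20520+61·38·12=48336; k=3: 104310+0+61·45·12=137250 → min 48336.
Length 4: M₁..M₄: k=1: 0+48336+28·61·12=68832; k=2: 64904+20520+28·38·12=98192; k=3: 112784+0+28·45·12=127904 → min 68832.
Optimal order: (M₁ (M₂ (M₃ M₄))) with cost 68832.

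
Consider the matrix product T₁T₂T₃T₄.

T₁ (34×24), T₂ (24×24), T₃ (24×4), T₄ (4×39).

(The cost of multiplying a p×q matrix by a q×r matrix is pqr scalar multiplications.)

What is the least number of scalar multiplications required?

Adjacent pairs: T₁T₂ = 34·24·24 = 19584; T₂T₃ = 24·24·4 = 2304; T₃T₄ = 24·4·39 = 3744.
Length 3: T₁..T₃: k=1: 0+2304+34·24·4=5568; k=2: 19584+0+34·24·4=22848 → min 5568 | T₂..T₄: k=2: 0+3744+24·24·39=26208; k=3: 2304+0+24·4·39=6048 → min 6048.
Length 4: T₁..T₄: k=1: 0+6048+34·24·39=37872; k=2: 19584+3744+34·24·39=55152; k=3: 5568+0+34·4·39=10872 → min 10872.
Optimal order: ((T₁(T₂T₃))T₄) with cost 10872.

10872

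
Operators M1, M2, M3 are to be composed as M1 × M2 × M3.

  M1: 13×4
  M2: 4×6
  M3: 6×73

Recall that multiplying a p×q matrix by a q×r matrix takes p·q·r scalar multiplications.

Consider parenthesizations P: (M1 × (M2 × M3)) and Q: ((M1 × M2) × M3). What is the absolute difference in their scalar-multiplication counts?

458

Order P = (M1 × (M2 × M3)): (M2 × M3): 4×6 by 6×73 → 4×73, cost 4·6·73 = 1752; (M1 × (M2 × M3)): 13×4 by 4×73 → 13×73, cost 13·4·73 = 3796; cumulative 5548. Total 5548.
Order Q = ((M1 × M2) × M3): (M1 × M2): 13×4 by 4×6 → 13×6, cost 13·4·6 = 312; ((M1 × M2) × M3): 13×6 by 6×73 → 13×73, cost 13·6·73 = 5694; cumulative 6006. Total 6006.
Difference: |5548 − 6006| = 458.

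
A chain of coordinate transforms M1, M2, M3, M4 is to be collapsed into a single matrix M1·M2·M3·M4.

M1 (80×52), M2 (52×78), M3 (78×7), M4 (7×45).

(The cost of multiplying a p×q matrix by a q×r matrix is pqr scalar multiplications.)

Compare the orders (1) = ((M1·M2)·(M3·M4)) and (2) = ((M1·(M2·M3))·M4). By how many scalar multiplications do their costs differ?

547138

Order (1) = ((M1·M2)·(M3·M4)): (M1·M2): 80×52 by 52×78 → 80×78, cost 80·52·78 = 324480; (M3·M4): 78×7 by 7×45 → 78×45, cost 78·7·45 = 24570; ((M1·M2)·(M3·M4)): 80×78 by 78×45 → 80×45, cost 80·78·45 = 280800; cumulative 629850. Total 629850.
Order (2) = ((M1·(M2·M3))·M4): (M2·M3): 52×78 by 78×7 → 52×7, cost 52·78·7 = 28392; (M1·(M2·M3)): 80×52 by 52×7 → 80×7, cost 80·52·7 = 29120; cumulative 57512; ((M1·(M2·M3))·M4): 80×7 by 7×45 → 80×45, cost 80·7·45 = 25200; cumulative 82712. Total 82712.
Difference: |629850 − 82712| = 547138.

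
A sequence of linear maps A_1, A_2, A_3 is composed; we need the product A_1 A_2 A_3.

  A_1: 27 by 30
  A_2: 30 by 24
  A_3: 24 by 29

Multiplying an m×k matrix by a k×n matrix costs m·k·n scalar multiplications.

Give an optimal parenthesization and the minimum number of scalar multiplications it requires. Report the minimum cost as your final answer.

38232

(A_1 (A_2 A_3)): cost 44370.
((A_1 A_2) A_3): cost 38232.
Optimal: ((A_1 A_2) A_3) with cost 38232.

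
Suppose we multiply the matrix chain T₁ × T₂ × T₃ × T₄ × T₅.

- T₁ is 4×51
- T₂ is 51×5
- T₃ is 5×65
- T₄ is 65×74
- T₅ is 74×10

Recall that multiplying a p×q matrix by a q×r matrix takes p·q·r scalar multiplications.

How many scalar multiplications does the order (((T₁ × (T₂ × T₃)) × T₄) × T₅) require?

52035

(T₂ × T₃): 51×5 by 5×65 → 51×65, cost 51·5·65 = 16575
(T₁ × (T₂ × T₃)): 4×51 by 51×65 → 4×65, cost 4·51·65 = 13260; cumulative 29835
((T₁ × (T₂ × T₃)) × T₄): 4×65 by 65×74 → 4×74, cost 4·65·74 = 19240; cumulative 49075
(((T₁ × (T₂ × T₃)) × T₄) × T₅): 4×74 by 74×10 → 4×10, cost 4·74·10 = 2960; cumulative 52035
Total: 52035 scalar multiplications.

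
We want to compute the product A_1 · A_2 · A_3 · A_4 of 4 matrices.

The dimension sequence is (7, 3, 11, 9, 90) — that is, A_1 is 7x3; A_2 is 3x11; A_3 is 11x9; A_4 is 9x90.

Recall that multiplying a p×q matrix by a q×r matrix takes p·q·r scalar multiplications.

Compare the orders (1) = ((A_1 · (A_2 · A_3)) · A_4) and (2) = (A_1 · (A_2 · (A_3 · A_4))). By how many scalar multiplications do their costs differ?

Order (1) = ((A_1 · (A_2 · A_3)) · A_4): (A_2 · A_3): 3×11 by 11×9 → 3×9, cost 3·11·9 = 297; (A_1 · (A_2 · A_3)): 7×3 by 3×9 → 7×9, cost 7·3·9 = 189; cumulative 486; ((A_1 · (A_2 · A_3)) · A_4): 7×9 by 9×90 → 7×90, cost 7·9·90 = 5670; cumulative 6156. Total 6156.
Order (2) = (A_1 · (A_2 · (A_3 · A_4))): (A_3 · A_4): 11×9 by 9×90 → 11×90, cost 11·9·90 = 8910; (A_2 · (A_3 · A_4)): 3×11 by 11×90 → 3×90, cost 3·11·90 = 2970; cumulative 11880; (A_1 · (A_2 · (A_3 · A_4))): 7×3 by 3×90 → 7×90, cost 7·3·90 = 1890; cumulative 13770. Total 13770.
Difference: |6156 − 13770| = 7614.

7614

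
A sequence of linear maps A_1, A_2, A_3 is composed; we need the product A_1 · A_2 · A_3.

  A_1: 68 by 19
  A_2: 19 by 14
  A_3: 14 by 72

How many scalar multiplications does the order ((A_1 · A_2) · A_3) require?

(A_1 · A_2): 68×19 by 19×14 → 68×14, cost 68·19·14 = 18088
((A_1 · A_2) · A_3): 68×14 by 14×72 → 68×72, cost 68·14·72 = 68544; cumulative 86632
Total: 86632 scalar multiplications.

86632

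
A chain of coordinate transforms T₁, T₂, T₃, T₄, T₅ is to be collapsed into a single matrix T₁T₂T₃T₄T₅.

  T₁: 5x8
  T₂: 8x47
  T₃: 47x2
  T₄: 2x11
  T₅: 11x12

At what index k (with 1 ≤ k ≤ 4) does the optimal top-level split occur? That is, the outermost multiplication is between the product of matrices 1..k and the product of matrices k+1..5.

Adjacent pairs: T₁T₂ = 5·8·47 = 1880; T₂T₃ = 8·47·2 = 752; T₃T₄ = 47·2·11 = 1034; T₄T₅ = 2·11·12 = 264.
Length 3: T₁..T₃: k=1: 0+752+5·8·2=832; k=2: 1880+0+5·47·2=2350 → min 832 | T₂..T₄: k=2: 0+1034+8·47·11=5170; k=3: 752+0+8·2·11=928 → min 928 | T₃..T₅: k=3: 0+264+47·2·12=1392; k=4: 1034+0+47·11·12=7238 → min 1392.
Length 4: T₁..T₄: k=1: 0+928+5·8·11=1368; k=2: 1880+1034+5·47·11=5499; k=3: 832+0+5·2·11=942 → min 942 | T₂..T₅: k=2: 0+1392+8·47·12=5904; k=3: 752+264+8·2·12=1208; k=4: 928+0+8·11·12=1984 → min 1208.
Top-level splits: k=1: (T₁..T₁)·(T₂..T₅) → 0+1208+5·8·12 = 1688; k=2: (T₁..T₂)·(T₃..T₅) → 1880+1392+5·47·12 = 6092; k=3: (T₁..T₃)·(T₄..T₅) → 832+264+5·2·12 = 1216; k=4: (T₁..T₄)·(T₅..T₅) → 942+0+5·11·12 = 1602.
Best split is after T₃, i.e. k = 3.

3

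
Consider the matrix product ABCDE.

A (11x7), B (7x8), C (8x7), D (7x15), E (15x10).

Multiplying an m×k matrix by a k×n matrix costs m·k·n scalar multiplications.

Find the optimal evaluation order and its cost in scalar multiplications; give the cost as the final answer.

Adjacent pairs: AB = 11·7·8 = 616; BC = 7·8·7 = 392; CD = 8·7·15 = 840; DE = 7·15·10 = 1050.
Length 3: A..C: k=1: 0+392+11·7·7=931; k=2: 616+0+11·8·7=1232 → min 931 | B..D: k=2: 0+840+7·8·15=1680; k=3: 392+0+7·7·15=1127 → min 1127 | C..E: k=3: 0+1050+8·7·10=1610; k=4: 840+0+8·15·10=2040 → min 1610.
Length 4: A..D: k=1: 0+1127+11·7·15=2282; k=2: 616+840+11·8·15=2776; k=3: 931+0+11·7·15=2086 → min 2086 | B..E: k=2: 0+1610+7·8·10=2170; k=3: 392+1050+7·7·10=1932; k=4: 1127+0+7·15·10=2177 → min 1932.
Length 5: A..E: k=1: 0+1932+11·7·10=2702; k=2: 616+1610+11·8·10=3106; k=3: 931+1050+11·7·10=2751; k=4: 2086+0+11·15·10=3736 → min 2702.
Optimal parenthesization: (A((BC)(DE))) with cost 2702.

2702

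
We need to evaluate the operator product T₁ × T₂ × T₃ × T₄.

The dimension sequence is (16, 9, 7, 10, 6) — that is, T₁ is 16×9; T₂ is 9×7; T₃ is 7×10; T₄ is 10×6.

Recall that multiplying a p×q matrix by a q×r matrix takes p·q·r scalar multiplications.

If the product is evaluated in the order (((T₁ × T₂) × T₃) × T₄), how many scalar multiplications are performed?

3088

(T₁ × T₂): 16×9 by 9×7 → 16×7, cost 16·9·7 = 1008
((T₁ × T₂) × T₃): 16×7 by 7×10 → 16×10, cost 16·7·10 = 1120; cumulative 2128
(((T₁ × T₂) × T₃) × T₄): 16×10 by 10×6 → 16×6, cost 16·10·6 = 960; cumulative 3088
Total: 3088 scalar multiplications.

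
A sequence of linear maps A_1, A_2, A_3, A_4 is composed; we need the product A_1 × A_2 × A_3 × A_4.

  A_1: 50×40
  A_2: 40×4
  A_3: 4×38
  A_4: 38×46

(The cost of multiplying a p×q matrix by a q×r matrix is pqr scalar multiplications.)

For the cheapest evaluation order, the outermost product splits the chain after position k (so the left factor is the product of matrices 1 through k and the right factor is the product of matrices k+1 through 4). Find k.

Adjacent pairs: A_1A_2 = 50·40·4 = 8000; A_2A_3 = 40·4·38 = 6080; A_3A_4 = 4·38·46 = 6992.
Length 3: A_1..A_3: k=1: 0+6080+50·40·38=82080; k=2: 8000+0+50·4·38=15600 → min 15600 | A_2..A_4: k=2: 0+6992+40·4·46=14352; k=3: 6080+0+40·38·46=76000 → min 14352.
Top-level splits: k=1: (A_1..A_1)·(A_2..A_4) → 0+14352+50·40·46 = 106352; k=2: (A_1..A_2)·(A_3..A_4) → 8000+6992+50·4·46 = 24192; k=3: (A_1..A_3)·(A_4..A_4) → 15600+0+50·38·46 = 103000.
Best split is after A_2, i.e. k = 2.

2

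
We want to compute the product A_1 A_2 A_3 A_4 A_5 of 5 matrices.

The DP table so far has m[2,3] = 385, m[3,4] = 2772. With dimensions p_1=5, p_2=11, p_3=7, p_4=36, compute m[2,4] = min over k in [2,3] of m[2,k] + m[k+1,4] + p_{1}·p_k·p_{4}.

m[2,4] = min over k∈[2,3] of m[2,k]+m[k+1,4]+p_{1}·p_k·p_{4}.
k=2: 0 + 2772 + 5·11·36 = 4752; k=3: 385 + 0 + 5·7·36 = 1645.
Minimum: 1645 at k=3.

1645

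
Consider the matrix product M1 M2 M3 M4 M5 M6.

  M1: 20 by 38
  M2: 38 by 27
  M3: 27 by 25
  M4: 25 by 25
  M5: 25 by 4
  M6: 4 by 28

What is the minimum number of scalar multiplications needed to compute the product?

Adjacent pairs: M1M2 = 20·38·27 = 20520; M2M3 = 38·27·25 = 25650; M3M4 = 27·25·25 = 16875; M4M5 = 25·25·4 = 2500; M5M6 = 25·4·28 = 2800.
Length 3: M1..M3: k=1: 0+25650+20·38·25=44650; k=2: 20520+0+20·27·25=34020 → min 34020 | M2..M4: k=2: 0+16875+38·27·25=42525; k=3: 25650+0+38·25·25=49400 → min 42525 | M3..M5: k=3: 0+2500+27·25·4=5200; k=4: 16875+0+27·25·4=19575 → min 5200 | M4..M6: k=4: 0+2800+25·25·28=20300; k=5: 2500+0+25·4·28=5300 → min 5300.
Length 4: M1..M4: k=1: 0+42525+20·38·25=61525; k=2: 20520+16875+20·27·25=50895; k=3: 34020+0+20·25·25=46520 → min 46520 | M2..M5: k=2: 0+5200+38·27·4=9304; k=3: 25650+2500+38·25·4=31950; k=4: 42525+0+38·25·4=46325 → min 9304 | M3..M6: k=3: 0+5300+27·25·28=24200; k=4: 16875+2800+27·25·28=38575; k=5: 5200+0+27·4·28=8224 → min 8224.
Length 5: M1..M5: k=1: 0+9304+20·38·4=12344; k=2: 20520+5200+20·27·4=27880; k=3: 34020+2500+20·25·4=38520; k=4: 46520+0+20·25·4=48520 → min 12344 | M2..M6: k=2: 0+8224+38·27·28=36952; k=3: 25650+5300+38·25·28=57550; k=4: 42525+2800+38·25·28=71925; k=5: 9304+0+38·4·28=13560 → min 13560.
Length 6: M1..M6: k=1: 0+13560+20·38·28=34840; k=2: 20520+8224+20·27·28=43864; k=3: 34020+5300+20·25·28=53320; k=4: 46520+2800+20·25·28=63320; k=5: 12344+0+20·4·28=14584 → min 14584.
Optimal order: ((M1 (M2 (M3 (M4 M5)))) M6) with cost 14584.

14584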